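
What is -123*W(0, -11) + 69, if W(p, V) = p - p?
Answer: 69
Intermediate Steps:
W(p, V) = 0
-123*W(0, -11) + 69 = -123*0 + 69 = 0 + 69 = 69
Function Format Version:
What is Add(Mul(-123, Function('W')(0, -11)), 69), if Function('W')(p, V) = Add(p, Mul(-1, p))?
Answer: 69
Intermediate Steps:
Function('W')(p, V) = 0
Add(Mul(-123, Function('W')(0, -11)), 69) = Add(Mul(-123, 0), 69) = Add(0, 69) = 69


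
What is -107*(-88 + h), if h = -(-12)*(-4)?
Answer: 14552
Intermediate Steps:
h = -48 (h = -4*12 = -48)
-107*(-88 + h) = -107*(-88 - 48) = -107*(-136) = 14552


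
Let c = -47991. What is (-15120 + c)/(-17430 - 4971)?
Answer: 21037/7467 ≈ 2.8173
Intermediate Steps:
(-15120 + c)/(-17430 - 4971) = (-15120 - 47991)/(-17430 - 4971) = -63111/(-22401) = -63111*(-1/22401) = 21037/7467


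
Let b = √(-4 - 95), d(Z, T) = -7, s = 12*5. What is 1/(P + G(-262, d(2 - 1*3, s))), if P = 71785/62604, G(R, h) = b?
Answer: 4494028140/393159907009 - 11757782448*I*√11/393159907009 ≈ 0.011431 - 0.099187*I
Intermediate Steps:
s = 60
b = 3*I*√11 (b = √(-99) = 3*I*√11 ≈ 9.9499*I)
G(R, h) = 3*I*√11
P = 71785/62604 (P = 71785*(1/62604) = 71785/62604 ≈ 1.1467)
1/(P + G(-262, d(2 - 1*3, s))) = 1/(71785/62604 + 3*I*√11)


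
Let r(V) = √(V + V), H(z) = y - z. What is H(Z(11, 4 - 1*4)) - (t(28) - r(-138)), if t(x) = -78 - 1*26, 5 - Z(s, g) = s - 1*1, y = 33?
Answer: 142 + 2*I*√69 ≈ 142.0 + 16.613*I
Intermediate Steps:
Z(s, g) = 6 - s (Z(s, g) = 5 - (s - 1*1) = 5 - (s - 1) = 5 - (-1 + s) = 5 + (1 - s) = 6 - s)
t(x) = -104 (t(x) = -78 - 26 = -104)
H(z) = 33 - z
r(V) = √2*√V (r(V) = √(2*V) = √2*√V)
H(Z(11, 4 - 1*4)) - (t(28) - r(-138)) = (33 - (6 - 1*11)) - (-104 - √2*√(-138)) = (33 - (6 - 11)) - (-104 - √2*I*√138) = (33 - 1*(-5)) - (-104 - 2*I*√69) = (33 + 5) - (-104 - 2*I*√69) = 38 + (104 + 2*I*√69) = 142 + 2*I*√69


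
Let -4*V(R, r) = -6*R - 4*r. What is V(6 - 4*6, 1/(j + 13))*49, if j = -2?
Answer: -14504/11 ≈ -1318.5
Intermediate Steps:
V(R, r) = r + 3*R/2 (V(R, r) = -(-6*R - 4*r)/4 = r + 3*R/2)
V(6 - 4*6, 1/(j + 13))*49 = (1/(-2 + 13) + 3*(6 - 4*6)/2)*49 = (1/11 + 3*(6 - 24)/2)*49 = (1/11 + (3/2)*(-18))*49 = (1/11 - 27)*49 = -296/11*49 = -14504/11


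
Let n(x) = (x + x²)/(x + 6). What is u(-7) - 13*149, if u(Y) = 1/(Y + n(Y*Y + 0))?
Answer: -799970/413 ≈ -1937.0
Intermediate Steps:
n(x) = (x + x²)/(6 + x)
u(Y) = 1/(Y + Y²*(1 + Y²)/(6 + Y²)) (u(Y) = 1/(Y + (Y*Y + 0)*(1 + (Y*Y + 0))/(6 + (Y*Y + 0))) = 1/(Y + (Y² + 0)*(1 + (Y² + 0))/(6 + (Y² + 0))) = 1/(Y + Y²*(1 + Y²)/(6 + Y²)))
u(-7) - 13*149 = (6 + (-7)²)/((-7)*(6 - 7 + (-7)² + (-7)³)) - 13*149 = -(6 + 49)/(7*(6 - 7 + 49 - 343)) - 1937 = -⅐*55/(-295) - 1937 = -⅐*(-1/295)*55 - 1937 = 11/413 - 1937 = -799970/413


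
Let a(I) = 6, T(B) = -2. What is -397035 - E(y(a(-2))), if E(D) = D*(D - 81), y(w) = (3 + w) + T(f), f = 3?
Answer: -396517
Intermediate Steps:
y(w) = 1 + w (y(w) = (3 + w) - 2 = 1 + w)
E(D) = D*(-81 + D)
-397035 - E(y(a(-2))) = -397035 - (1 + 6)*(-81 + (1 + 6)) = -397035 - 7*(-81 + 7) = -397035 - 7*(-74) = -397035 - 1*(-518) = -397035 + 518 = -396517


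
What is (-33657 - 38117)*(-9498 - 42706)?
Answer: 3746889896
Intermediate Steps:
(-33657 - 38117)*(-9498 - 42706) = -71774*(-52204) = 3746889896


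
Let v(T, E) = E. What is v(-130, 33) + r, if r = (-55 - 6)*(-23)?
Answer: 1436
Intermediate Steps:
r = 1403 (r = -61*(-23) = 1403)
v(-130, 33) + r = 33 + 1403 = 1436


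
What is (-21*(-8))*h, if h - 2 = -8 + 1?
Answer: -840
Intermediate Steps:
h = -5 (h = 2 + (-8 + 1) = 2 - 7 = -5)
(-21*(-8))*h = -21*(-8)*(-5) = 168*(-5) = -840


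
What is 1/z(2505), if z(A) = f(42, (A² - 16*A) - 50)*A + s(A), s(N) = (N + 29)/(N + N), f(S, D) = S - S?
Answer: 2505/1267 ≈ 1.9771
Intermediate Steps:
f(S, D) = 0
s(N) = (29 + N)/(2*N) (s(N) = (29 + N)/((2*N)) = (29 + N)*(1/(2*N)) = (29 + N)/(2*N))
z(A) = (29 + A)/(2*A) (z(A) = 0*A + (29 + A)/(2*A) = 0 + (29 + A)/(2*A) = (29 + A)/(2*A))
1/z(2505) = 1/((½)*(29 + 2505)/2505) = 1/((½)*(1/2505)*2534) = 1/(1267/2505) = 2505/1267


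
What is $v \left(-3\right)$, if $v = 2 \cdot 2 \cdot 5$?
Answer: $-60$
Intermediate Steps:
$v = 20$ ($v = 4 \cdot 5 = 20$)
$v \left(-3\right) = 20 \left(-3\right) = -60$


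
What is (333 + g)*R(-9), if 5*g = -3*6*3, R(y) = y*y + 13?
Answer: 151434/5 ≈ 30287.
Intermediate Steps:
R(y) = 13 + y² (R(y) = y² + 13 = 13 + y²)
g = -54/5 (g = (-3*6*3)/5 = (-18*3)/5 = (⅕)*(-54) = -54/5 ≈ -10.800)
(333 + g)*R(-9) = (333 - 54/5)*(13 + (-9)²) = 1611*(13 + 81)/5 = (1611/5)*94 = 151434/5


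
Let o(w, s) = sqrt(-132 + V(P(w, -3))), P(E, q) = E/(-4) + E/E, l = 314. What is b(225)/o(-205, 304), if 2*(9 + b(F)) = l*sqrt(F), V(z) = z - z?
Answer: -391*I*sqrt(33)/11 ≈ -204.19*I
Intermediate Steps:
P(E, q) = 1 - E/4 (P(E, q) = E*(-1/4) + 1 = -E/4 + 1 = 1 - E/4)
V(z) = 0
o(w, s) = 2*I*sqrt(33) (o(w, s) = sqrt(-132 + 0) = sqrt(-132) = 2*I*sqrt(33))
b(F) = -9 + 157*sqrt(F) (b(F) = -9 + (314*sqrt(F))/2 = -9 + 157*sqrt(F))
b(225)/o(-205, 304) = (-9 + 157*sqrt(225))/((2*I*sqrt(33))) = (-9 + 157*15)*(-I*sqrt(33)/66) = (-9 + 2355)*(-I*sqrt(33)/66) = 2346*(-I*sqrt(33)/66) = -391*I*sqrt(33)/11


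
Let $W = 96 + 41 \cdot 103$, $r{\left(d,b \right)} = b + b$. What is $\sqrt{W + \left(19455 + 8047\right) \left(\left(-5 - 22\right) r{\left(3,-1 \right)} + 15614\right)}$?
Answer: $\sqrt{430905655} \approx 20758.0$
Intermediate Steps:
$r{\left(d,b \right)} = 2 b$
$W = 4319$ ($W = 96 + 4223 = 4319$)
$\sqrt{W + \left(19455 + 8047\right) \left(\left(-5 - 22\right) r{\left(3,-1 \right)} + 15614\right)} = \sqrt{4319 + \left(19455 + 8047\right) \left(\left(-5 - 22\right) 2 \left(-1\right) + 15614\right)} = \sqrt{4319 + 27502 \left(\left(-27\right) \left(-2\right) + 15614\right)} = \sqrt{4319 + 27502 \left(54 + 15614\right)} = \sqrt{4319 + 27502 \cdot 15668} = \sqrt{4319 + 430901336} = \sqrt{430905655}$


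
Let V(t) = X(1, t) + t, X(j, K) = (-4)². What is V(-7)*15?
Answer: 135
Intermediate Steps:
X(j, K) = 16
V(t) = 16 + t
V(-7)*15 = (16 - 7)*15 = 9*15 = 135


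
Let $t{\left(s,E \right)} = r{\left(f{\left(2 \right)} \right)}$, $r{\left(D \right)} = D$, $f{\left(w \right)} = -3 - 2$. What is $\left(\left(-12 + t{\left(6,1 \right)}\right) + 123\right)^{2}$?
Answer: $11236$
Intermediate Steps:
$f{\left(w \right)} = -5$ ($f{\left(w \right)} = -3 - 2 = -5$)
$t{\left(s,E \right)} = -5$
$\left(\left(-12 + t{\left(6,1 \right)}\right) + 123\right)^{2} = \left(\left(-12 - 5\right) + 123\right)^{2} = \left(-17 + 123\right)^{2} = 106^{2} = 11236$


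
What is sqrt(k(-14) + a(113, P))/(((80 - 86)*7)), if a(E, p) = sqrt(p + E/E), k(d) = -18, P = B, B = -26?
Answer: -sqrt(-18 + 5*I)/42 ≈ -0.013899 - 0.10197*I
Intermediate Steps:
P = -26
a(E, p) = sqrt(1 + p) (a(E, p) = sqrt(p + 1) = sqrt(1 + p))
sqrt(k(-14) + a(113, P))/(((80 - 86)*7)) = sqrt(-18 + sqrt(1 - 26))/(((80 - 86)*7)) = sqrt(-18 + sqrt(-25))/((-6*7)) = sqrt(-18 + 5*I)/(-42) = sqrt(-18 + 5*I)*(-1/42) = -sqrt(-18 + 5*I)/42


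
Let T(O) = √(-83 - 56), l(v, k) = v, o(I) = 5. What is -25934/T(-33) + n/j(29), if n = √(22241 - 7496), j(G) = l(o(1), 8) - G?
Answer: -√14745/24 + 25934*I*√139/139 ≈ -5.0595 + 2199.7*I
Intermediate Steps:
j(G) = 5 - G
n = √14745 ≈ 121.43
T(O) = I*√139 (T(O) = √(-139) = I*√139)
-25934/T(-33) + n/j(29) = -25934*(-I*√139/139) + √14745/(5 - 1*29) = -(-25934)*I*√139/139 + √14745/(5 - 29) = 25934*I*√139/139 + √14745/(-24) = 25934*I*√139/139 + √14745*(-1/24) = 25934*I*√139/139 - √14745/24 = -√14745/24 + 25934*I*√139/139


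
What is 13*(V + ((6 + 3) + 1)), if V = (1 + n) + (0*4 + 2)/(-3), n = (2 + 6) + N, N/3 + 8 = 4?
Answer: 247/3 ≈ 82.333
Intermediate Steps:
N = -12 (N = -24 + 3*4 = -24 + 12 = -12)
n = -4 (n = (2 + 6) - 12 = 8 - 12 = -4)
V = -11/3 (V = (1 - 4) + (0*4 + 2)/(-3) = -3 + (0 + 2)*(-⅓) = -3 + 2*(-⅓) = -3 - ⅔ = -11/3 ≈ -3.6667)
13*(V + ((6 + 3) + 1)) = 13*(-11/3 + ((6 + 3) + 1)) = 13*(-11/3 + (9 + 1)) = 13*(-11/3 + 10) = 13*(19/3) = 247/3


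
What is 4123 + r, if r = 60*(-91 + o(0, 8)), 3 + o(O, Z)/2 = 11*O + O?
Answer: -1697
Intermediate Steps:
o(O, Z) = -6 + 24*O (o(O, Z) = -6 + 2*(11*O + O) = -6 + 2*(12*O) = -6 + 24*O)
r = -5820 (r = 60*(-91 + (-6 + 24*0)) = 60*(-91 + (-6 + 0)) = 60*(-91 - 6) = 60*(-97) = -5820)
4123 + r = 4123 - 5820 = -1697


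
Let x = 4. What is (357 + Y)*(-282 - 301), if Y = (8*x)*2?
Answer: -245443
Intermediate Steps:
Y = 64 (Y = (8*4)*2 = 32*2 = 64)
(357 + Y)*(-282 - 301) = (357 + 64)*(-282 - 301) = 421*(-583) = -245443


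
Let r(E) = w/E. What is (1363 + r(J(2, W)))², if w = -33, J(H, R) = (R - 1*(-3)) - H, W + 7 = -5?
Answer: 1865956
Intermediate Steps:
W = -12 (W = -7 - 5 = -12)
J(H, R) = 3 + R - H (J(H, R) = (R + 3) - H = (3 + R) - H = 3 + R - H)
r(E) = -33/E
(1363 + r(J(2, W)))² = (1363 - 33/(3 - 12 - 1*2))² = (1363 - 33/(3 - 12 - 2))² = (1363 - 33/(-11))² = (1363 - 33*(-1/11))² = (1363 + 3)² = 1366² = 1865956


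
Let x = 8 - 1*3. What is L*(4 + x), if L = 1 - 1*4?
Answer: -27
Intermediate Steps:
x = 5 (x = 8 - 3 = 5)
L = -3 (L = 1 - 4 = -3)
L*(4 + x) = -3*(4 + 5) = -3*9 = -27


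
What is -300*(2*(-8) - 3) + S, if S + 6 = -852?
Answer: 4842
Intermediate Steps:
S = -858 (S = -6 - 852 = -858)
-300*(2*(-8) - 3) + S = -300*(2*(-8) - 3) - 858 = -300*(-16 - 3) - 858 = -300*(-19) - 858 = 5700 - 858 = 4842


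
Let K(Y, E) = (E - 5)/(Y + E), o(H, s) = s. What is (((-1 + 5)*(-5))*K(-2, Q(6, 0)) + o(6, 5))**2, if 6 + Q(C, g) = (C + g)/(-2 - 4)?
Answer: 4225/9 ≈ 469.44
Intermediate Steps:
Q(C, g) = -6 - C/6 - g/6 (Q(C, g) = -6 + (C + g)/(-2 - 4) = -6 + (C + g)/(-6) = -6 + (C + g)*(-1/6) = -6 + (-C/6 - g/6) = -6 - C/6 - g/6)
K(Y, E) = (-5 + E)/(E + Y)
(((-1 + 5)*(-5))*K(-2, Q(6, 0)) + o(6, 5))**2 = (((-1 + 5)*(-5))*((-5 + (-6 - 1/6*6 - 1/6*0))/((-6 - 1/6*6 - 1/6*0) - 2)) + 5)**2 = ((4*(-5))*((-5 + (-6 - 1 + 0))/((-6 - 1 + 0) - 2)) + 5)**2 = (-20*(-5 - 7)/(-7 - 2) + 5)**2 = (-20*(-12)/(-9) + 5)**2 = (-(-20)*(-12)/9 + 5)**2 = (-20*4/3 + 5)**2 = (-80/3 + 5)**2 = (-65/3)**2 = 4225/9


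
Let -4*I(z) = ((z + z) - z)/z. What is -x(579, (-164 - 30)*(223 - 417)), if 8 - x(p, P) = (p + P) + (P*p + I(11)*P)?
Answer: 21820042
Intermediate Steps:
I(z) = -¼ (I(z) = -((z + z) - z)/(4*z) = -(2*z - z)/(4*z) = -z/(4*z) = -¼*1 = -¼)
x(p, P) = 8 - p - 3*P/4 - P*p (x(p, P) = 8 - ((p + P) + (P*p - P/4)) = 8 - ((P + p) + (-P/4 + P*p)) = 8 - (p + 3*P/4 + P*p) = 8 + (-p - 3*P/4 - P*p) = 8 - p - 3*P/4 - P*p)
-x(579, (-164 - 30)*(223 - 417)) = -(8 - 1*579 - 3*(-164 - 30)*(223 - 417)/4 - 1*(-164 - 30)*(223 - 417)*579) = -(8 - 579 - (-291)*(-194)/2 - 1*(-194*(-194))*579) = -(8 - 579 - ¾*37636 - 1*37636*579) = -(8 - 579 - 28227 - 21791244) = -1*(-21820042) = 21820042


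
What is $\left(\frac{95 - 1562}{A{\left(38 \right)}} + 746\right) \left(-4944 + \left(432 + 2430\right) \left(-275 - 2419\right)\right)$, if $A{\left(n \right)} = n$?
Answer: $- \frac{103695769266}{19} \approx -5.4577 \cdot 10^{9}$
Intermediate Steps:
$\left(\frac{95 - 1562}{A{\left(38 \right)}} + 746\right) \left(-4944 + \left(432 + 2430\right) \left(-275 - 2419\right)\right) = \left(\frac{95 - 1562}{38} + 746\right) \left(-4944 + \left(432 + 2430\right) \left(-275 - 2419\right)\right) = \left(\left(-1467\right) \frac{1}{38} + 746\right) \left(-4944 + 2862 \left(-2694\right)\right) = \left(- \frac{1467}{38} + 746\right) \left(-4944 - 7710228\right) = \frac{26881}{38} \left(-7715172\right) = - \frac{103695769266}{19}$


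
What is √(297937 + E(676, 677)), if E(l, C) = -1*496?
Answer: 3*√33049 ≈ 545.38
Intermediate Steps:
E(l, C) = -496
√(297937 + E(676, 677)) = √(297937 - 496) = √297441 = 3*√33049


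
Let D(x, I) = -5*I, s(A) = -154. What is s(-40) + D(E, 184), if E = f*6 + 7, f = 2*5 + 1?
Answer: -1074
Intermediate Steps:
f = 11 (f = 10 + 1 = 11)
E = 73 (E = 11*6 + 7 = 66 + 7 = 73)
s(-40) + D(E, 184) = -154 - 5*184 = -154 - 920 = -1074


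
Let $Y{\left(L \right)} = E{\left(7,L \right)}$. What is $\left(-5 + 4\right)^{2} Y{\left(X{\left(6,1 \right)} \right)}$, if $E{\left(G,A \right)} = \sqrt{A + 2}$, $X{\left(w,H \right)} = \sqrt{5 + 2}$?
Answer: $\sqrt{2 + \sqrt{7}} \approx 2.1554$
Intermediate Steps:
$X{\left(w,H \right)} = \sqrt{7}$
$E{\left(G,A \right)} = \sqrt{2 + A}$
$Y{\left(L \right)} = \sqrt{2 + L}$
$\left(-5 + 4\right)^{2} Y{\left(X{\left(6,1 \right)} \right)} = \left(-5 + 4\right)^{2} \sqrt{2 + \sqrt{7}} = \left(-1\right)^{2} \sqrt{2 + \sqrt{7}} = 1 \sqrt{2 + \sqrt{7}} = \sqrt{2 + \sqrt{7}}$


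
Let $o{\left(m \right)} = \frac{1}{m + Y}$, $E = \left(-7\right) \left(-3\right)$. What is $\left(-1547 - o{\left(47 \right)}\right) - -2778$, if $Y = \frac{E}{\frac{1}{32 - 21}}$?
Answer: $\frac{342217}{278} \approx 1231.0$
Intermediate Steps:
$E = 21$
$Y = 231$ ($Y = \frac{21}{\frac{1}{32 - 21}} = \frac{21}{\frac{1}{11}} = 21 \frac{1}{\frac{1}{11}} = 21 \cdot 11 = 231$)
$o{\left(m \right)} = \frac{1}{231 + m}$ ($o{\left(m \right)} = \frac{1}{m + 231} = \frac{1}{231 + m}$)
$\left(-1547 - o{\left(47 \right)}\right) - -2778 = \left(-1547 - \frac{1}{231 + 47}\right) - -2778 = \left(-1547 - \frac{1}{278}\right) + 2778 = - \frac{430067}{278} + 2778 = \frac{342217}{278}$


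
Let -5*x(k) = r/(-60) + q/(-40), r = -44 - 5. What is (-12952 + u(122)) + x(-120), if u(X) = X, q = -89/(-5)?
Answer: -38490223/3000 ≈ -12830.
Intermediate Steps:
q = 89/5 (q = -89*(-⅕) = 89/5 ≈ 17.800)
r = -49
x(k) = -223/3000 (x(k) = -(-49/(-60) + (89/5)/(-40))/5 = -(-49*(-1/60) + (89/5)*(-1/40))/5 = -(49/60 - 89/200)/5 = -⅕*223/600 = -223/3000)
(-12952 + u(122)) + x(-120) = (-12952 + 122) - 223/3000 = -12830 - 223/3000 = -38490223/3000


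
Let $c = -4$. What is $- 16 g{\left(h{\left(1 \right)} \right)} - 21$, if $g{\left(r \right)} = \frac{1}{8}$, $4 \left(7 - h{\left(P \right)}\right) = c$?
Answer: $-23$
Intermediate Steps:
$h{\left(P \right)} = 8$ ($h{\left(P \right)} = 7 - -1 = 7 + 1 = 8$)
$g{\left(r \right)} = \frac{1}{8}$
$- 16 g{\left(h{\left(1 \right)} \right)} - 21 = \left(-16\right) \frac{1}{8} - 21 = -2 - 21 = -23$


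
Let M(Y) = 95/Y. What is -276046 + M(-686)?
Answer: -189367651/686 ≈ -2.7605e+5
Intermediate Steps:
-276046 + M(-686) = -276046 + 95/(-686) = -276046 + 95*(-1/686) = -276046 - 95/686 = -189367651/686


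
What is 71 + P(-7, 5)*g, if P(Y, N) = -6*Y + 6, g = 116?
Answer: 5639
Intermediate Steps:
P(Y, N) = 6 - 6*Y
71 + P(-7, 5)*g = 71 + (6 - 6*(-7))*116 = 71 + (6 + 42)*116 = 71 + 48*116 = 71 + 5568 = 5639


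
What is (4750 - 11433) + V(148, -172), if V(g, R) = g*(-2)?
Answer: -6979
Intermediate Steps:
V(g, R) = -2*g
(4750 - 11433) + V(148, -172) = (4750 - 11433) - 2*148 = -6683 - 296 = -6979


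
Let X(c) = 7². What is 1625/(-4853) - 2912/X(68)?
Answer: -2030223/33971 ≈ -59.763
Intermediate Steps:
X(c) = 49
1625/(-4853) - 2912/X(68) = 1625/(-4853) - 2912/49 = 1625*(-1/4853) - 2912*1/49 = -1625/4853 - 416/7 = -2030223/33971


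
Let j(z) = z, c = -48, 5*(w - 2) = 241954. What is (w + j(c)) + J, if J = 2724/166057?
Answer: 40139975888/830285 ≈ 48345.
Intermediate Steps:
w = 241964/5 (w = 2 + (1/5)*241954 = 2 + 241954/5 = 241964/5 ≈ 48393.)
J = 2724/166057 (J = 2724*(1/166057) = 2724/166057 ≈ 0.016404)
(w + j(c)) + J = (241964/5 - 48) + 2724/166057 = 241724/5 + 2724/166057 = 40139975888/830285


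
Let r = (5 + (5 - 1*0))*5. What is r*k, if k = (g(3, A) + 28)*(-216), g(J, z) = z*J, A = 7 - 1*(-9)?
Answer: -820800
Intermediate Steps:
A = 16 (A = 7 + 9 = 16)
g(J, z) = J*z
r = 50 (r = (5 + (5 + 0))*5 = (5 + 5)*5 = 10*5 = 50)
k = -16416 (k = (3*16 + 28)*(-216) = (48 + 28)*(-216) = 76*(-216) = -16416)
r*k = 50*(-16416) = -820800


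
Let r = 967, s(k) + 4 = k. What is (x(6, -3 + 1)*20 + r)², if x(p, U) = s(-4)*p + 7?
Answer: 21609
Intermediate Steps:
s(k) = -4 + k
x(p, U) = 7 - 8*p (x(p, U) = (-4 - 4)*p + 7 = -8*p + 7 = 7 - 8*p)
(x(6, -3 + 1)*20 + r)² = ((7 - 8*6)*20 + 967)² = ((7 - 48)*20 + 967)² = (-41*20 + 967)² = (-820 + 967)² = 147² = 21609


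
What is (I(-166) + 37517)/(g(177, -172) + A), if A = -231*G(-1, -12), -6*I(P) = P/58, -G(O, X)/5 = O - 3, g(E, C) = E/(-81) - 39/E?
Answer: -3466389771/427082536 ≈ -8.1164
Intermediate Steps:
g(E, C) = -39/E - E/81 (g(E, C) = E*(-1/81) - 39/E = -E/81 - 39/E = -39/E - E/81)
G(O, X) = 15 - 5*O (G(O, X) = -5*(O - 3) = -5*(-3 + O) = 15 - 5*O)
I(P) = -P/348 (I(P) = -P/(6*58) = -P/348)
A = -4620 (A = -231*(15 - 5*(-1)) = -231*(15 + 5) = -231*20 = -4620)
(I(-166) + 37517)/(g(177, -172) + A) = (-1/348*(-166) + 37517)/((-39/177 - 1/81*177) - 4620) = (83/174 + 37517)/((-39*1/177 - 59/27) - 4620) = 6528041/(174*((-13/59 - 59/27) - 4620)) = 6528041/(174*(-3832/1593 - 4620)) = 6528041/(174*(-7363492/1593)) = (6528041/174)*(-1593/7363492) = -3466389771/427082536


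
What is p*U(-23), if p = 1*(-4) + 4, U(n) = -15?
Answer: 0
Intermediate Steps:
p = 0 (p = -4 + 4 = 0)
p*U(-23) = 0*(-15) = 0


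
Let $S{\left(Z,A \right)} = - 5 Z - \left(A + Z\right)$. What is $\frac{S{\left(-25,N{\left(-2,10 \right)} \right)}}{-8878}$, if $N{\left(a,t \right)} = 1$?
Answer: $- \frac{149}{8878} \approx -0.016783$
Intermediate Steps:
$S{\left(Z,A \right)} = - A - 6 Z$ ($S{\left(Z,A \right)} = - 5 Z - \left(A + Z\right) = - A - 6 Z$)
$\frac{S{\left(-25,N{\left(-2,10 \right)} \right)}}{-8878} = \frac{\left(-1\right) 1 - -150}{-8878} = \left(-1 + 150\right) \left(- \frac{1}{8878}\right) = 149 \left(- \frac{1}{8878}\right) = - \frac{149}{8878}$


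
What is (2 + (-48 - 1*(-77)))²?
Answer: 961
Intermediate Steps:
(2 + (-48 - 1*(-77)))² = (2 + (-48 + 77))² = (2 + 29)² = 31² = 961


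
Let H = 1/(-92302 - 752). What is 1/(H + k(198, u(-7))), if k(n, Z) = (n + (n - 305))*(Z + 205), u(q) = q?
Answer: 93054/1676646971 ≈ 5.5500e-5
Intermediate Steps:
k(n, Z) = (-305 + 2*n)*(205 + Z) (k(n, Z) = (n + (-305 + n))*(205 + Z) = (-305 + 2*n)*(205 + Z))
H = -1/93054 (H = 1/(-93054) = -1/93054 ≈ -1.0746e-5)
1/(H + k(198, u(-7))) = 1/(-1/93054 + (-62525 - 305*(-7) + 410*198 + 2*(-7)*198)) = 1/(-1/93054 + (-62525 + 2135 + 81180 - 2772)) = 1/(-1/93054 + 18018) = 1/(1676646971/93054) = 93054/1676646971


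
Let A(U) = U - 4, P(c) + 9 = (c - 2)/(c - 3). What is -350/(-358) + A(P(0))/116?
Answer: 54277/62292 ≈ 0.87133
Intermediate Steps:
P(c) = -9 + (-2 + c)/(-3 + c) (P(c) = -9 + (c - 2)/(c - 3) = -9 + (-2 + c)/(-3 + c))
A(U) = -4 + U
-350/(-358) + A(P(0))/116 = -350/(-358) + (-4 + (25 - 8*0)/(-3 + 0))/116 = -350*(-1/358) + (-4 + (25 + 0)/(-3))*(1/116) = 175/179 + (-4 - ⅓*25)*(1/116) = 175/179 + (-4 - 25/3)*(1/116) = 175/179 - 37/3*1/116 = 175/179 - 37/348 = 54277/62292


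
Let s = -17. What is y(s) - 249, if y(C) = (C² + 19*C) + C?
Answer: -300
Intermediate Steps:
y(C) = C² + 20*C
y(s) - 249 = -17*(20 - 17) - 249 = -17*3 - 249 = -51 - 249 = -300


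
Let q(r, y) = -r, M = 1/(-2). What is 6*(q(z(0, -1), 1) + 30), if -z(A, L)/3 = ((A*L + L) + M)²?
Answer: 441/2 ≈ 220.50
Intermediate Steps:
M = -½ ≈ -0.50000
z(A, L) = -3*(-½ + L + A*L)² (z(A, L) = -3*((A*L + L) - ½)² = -3*((L + A*L) - ½)² = -3*(-½ + L + A*L)²)
6*(q(z(0, -1), 1) + 30) = 6*(-(-3)*(-1 + 2*(-1) + 2*0*(-1))²/4 + 30) = 6*(-(-3)*(-1 - 2 + 0)²/4 + 30) = 6*(-(-3)*(-3)²/4 + 30) = 6*(-(-3)*9/4 + 30) = 6*(-1*(-27/4) + 30) = 6*(27/4 + 30) = 6*(147/4) = 441/2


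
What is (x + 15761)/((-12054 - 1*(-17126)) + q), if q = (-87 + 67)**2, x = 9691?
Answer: 707/152 ≈ 4.6513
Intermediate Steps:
q = 400 (q = (-20)**2 = 400)
(x + 15761)/((-12054 - 1*(-17126)) + q) = (9691 + 15761)/((-12054 - 1*(-17126)) + 400) = 25452/((-12054 + 17126) + 400) = 25452/(5072 + 400) = 25452/5472 = 25452*(1/5472) = 707/152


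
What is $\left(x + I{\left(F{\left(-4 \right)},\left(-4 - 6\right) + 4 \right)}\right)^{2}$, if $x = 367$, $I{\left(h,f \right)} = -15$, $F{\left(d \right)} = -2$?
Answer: $123904$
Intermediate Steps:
$\left(x + I{\left(F{\left(-4 \right)},\left(-4 - 6\right) + 4 \right)}\right)^{2} = \left(367 - 15\right)^{2} = 352^{2} = 123904$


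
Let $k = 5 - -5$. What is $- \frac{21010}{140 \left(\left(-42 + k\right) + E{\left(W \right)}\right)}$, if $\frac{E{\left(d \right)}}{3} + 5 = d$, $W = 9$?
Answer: $\frac{2101}{280} \approx 7.5036$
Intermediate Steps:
$k = 10$ ($k = 5 + 5 = 10$)
$E{\left(d \right)} = -15 + 3 d$
$- \frac{21010}{140 \left(\left(-42 + k\right) + E{\left(W \right)}\right)} = - \frac{21010}{140 \left(\left(-42 + 10\right) + \left(-15 + 3 \cdot 9\right)\right)} = - \frac{21010}{140 \left(-32 + \left(-15 + 27\right)\right)} = - \frac{21010}{140 \left(-32 + 12\right)} = - \frac{21010}{140 \left(-20\right)} = - \frac{21010}{-2800} = \left(-21010\right) \left(- \frac{1}{2800}\right) = \frac{2101}{280}$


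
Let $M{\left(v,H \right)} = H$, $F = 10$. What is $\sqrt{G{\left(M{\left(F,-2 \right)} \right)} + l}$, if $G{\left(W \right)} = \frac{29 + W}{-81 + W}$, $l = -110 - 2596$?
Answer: $\frac{5 i \sqrt{745755}}{83} \approx 52.022 i$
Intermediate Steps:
$l = -2706$ ($l = -110 - 2596 = -2706$)
$G{\left(W \right)} = \frac{29 + W}{-81 + W}$
$\sqrt{G{\left(M{\left(F,-2 \right)} \right)} + l} = \sqrt{\frac{29 - 2}{-81 - 2} - 2706} = \sqrt{\frac{1}{-83} \cdot 27 - 2706} = \sqrt{\left(- \frac{1}{83}\right) 27 - 2706} = \sqrt{- \frac{27}{83} - 2706} = \sqrt{- \frac{224625}{83}} = \frac{5 i \sqrt{745755}}{83}$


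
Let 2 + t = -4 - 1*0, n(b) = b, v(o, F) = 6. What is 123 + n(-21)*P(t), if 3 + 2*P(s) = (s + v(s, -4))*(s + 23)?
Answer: 309/2 ≈ 154.50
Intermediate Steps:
t = -6 (t = -2 + (-4 - 1*0) = -2 + (-4 + 0) = -2 - 4 = -6)
P(s) = -3/2 + (6 + s)*(23 + s)/2 (P(s) = -3/2 + ((s + 6)*(s + 23))/2 = -3/2 + ((6 + s)*(23 + s))/2 = -3/2 + (6 + s)*(23 + s)/2)
123 + n(-21)*P(t) = 123 - 21*(135/2 + (½)*(-6)² + (29/2)*(-6)) = 123 - 21*(135/2 + (½)*36 - 87) = 123 - 21*(135/2 + 18 - 87) = 123 - 21*(-3/2) = 123 + 63/2 = 309/2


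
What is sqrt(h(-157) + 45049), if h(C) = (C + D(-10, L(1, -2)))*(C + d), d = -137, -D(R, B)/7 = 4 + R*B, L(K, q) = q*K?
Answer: sqrt(140599) ≈ 374.97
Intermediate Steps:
L(K, q) = K*q
D(R, B) = -28 - 7*B*R (D(R, B) = -7*(4 + R*B) = -7*(4 + B*R) = -28 - 7*B*R)
h(C) = (-168 + C)*(-137 + C) (h(C) = (C + (-28 - 7*1*(-2)*(-10)))*(C - 137) = (C + (-28 - 7*(-2)*(-10)))*(-137 + C) = (C + (-28 - 140))*(-137 + C) = (C - 168)*(-137 + C) = (-168 + C)*(-137 + C))
sqrt(h(-157) + 45049) = sqrt((23016 + (-157)**2 - 305*(-157)) + 45049) = sqrt((23016 + 24649 + 47885) + 45049) = sqrt(95550 + 45049) = sqrt(140599)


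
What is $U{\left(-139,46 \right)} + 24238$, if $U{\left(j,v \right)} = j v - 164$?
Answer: $17680$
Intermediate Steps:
$U{\left(j,v \right)} = -164 + j v$
$U{\left(-139,46 \right)} + 24238 = \left(-164 - 6394\right) + 24238 = -6558 + 24238 = 17680$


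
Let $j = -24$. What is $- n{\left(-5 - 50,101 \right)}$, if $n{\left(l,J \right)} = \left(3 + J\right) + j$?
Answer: $-80$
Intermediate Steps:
$n{\left(l,J \right)} = -21 + J$ ($n{\left(l,J \right)} = \left(3 + J\right) - 24 = -21 + J$)
$- n{\left(-5 - 50,101 \right)} = - (-21 + 101) = \left(-1\right) 80 = -80$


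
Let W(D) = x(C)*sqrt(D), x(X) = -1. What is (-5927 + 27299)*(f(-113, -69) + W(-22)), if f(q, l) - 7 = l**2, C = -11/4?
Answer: 101901696 - 21372*I*sqrt(22) ≈ 1.019e+8 - 1.0024e+5*I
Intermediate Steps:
C = -11/4 (C = -11*1/4 = -11/4 ≈ -2.7500)
f(q, l) = 7 + l**2
W(D) = -sqrt(D)
(-5927 + 27299)*(f(-113, -69) + W(-22)) = (-5927 + 27299)*((7 + (-69)**2) - sqrt(-22)) = 21372*((7 + 4761) - I*sqrt(22)) = 21372*(4768 - I*sqrt(22)) = 101901696 - 21372*I*sqrt(22)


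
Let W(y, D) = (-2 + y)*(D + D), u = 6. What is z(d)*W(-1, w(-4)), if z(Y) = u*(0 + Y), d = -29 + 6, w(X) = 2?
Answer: 1656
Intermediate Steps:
W(y, D) = 2*D*(-2 + y) (W(y, D) = (-2 + y)*(2*D) = 2*D*(-2 + y))
d = -23
z(Y) = 6*Y (z(Y) = 6*(0 + Y) = 6*Y)
z(d)*W(-1, w(-4)) = (6*(-23))*(2*2*(-2 - 1)) = -276*2*(-3) = -138*(-12) = 1656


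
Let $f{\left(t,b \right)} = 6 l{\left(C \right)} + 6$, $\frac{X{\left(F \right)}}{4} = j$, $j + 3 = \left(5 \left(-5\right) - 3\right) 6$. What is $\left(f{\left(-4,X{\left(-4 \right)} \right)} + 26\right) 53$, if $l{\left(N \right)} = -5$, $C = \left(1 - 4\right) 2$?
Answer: $106$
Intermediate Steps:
$C = -6$ ($C = \left(-3\right) 2 = -6$)
$j = -171$ ($j = -3 + \left(5 \left(-5\right) - 3\right) 6 = -3 + \left(-25 - 3\right) 6 = -3 - 168 = -171$)
$X{\left(F \right)} = -684$ ($X{\left(F \right)} = 4 \left(-171\right) = -684$)
$f{\left(t,b \right)} = -24$ ($f{\left(t,b \right)} = 6 \left(-5\right) + 6 = -30 + 6 = -24$)
$\left(f{\left(-4,X{\left(-4 \right)} \right)} + 26\right) 53 = \left(-24 + 26\right) 53 = 2 \cdot 53 = 106$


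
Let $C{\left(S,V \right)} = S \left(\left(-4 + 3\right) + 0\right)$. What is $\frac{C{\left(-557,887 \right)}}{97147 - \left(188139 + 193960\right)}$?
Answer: $- \frac{557}{284952} \approx -0.0019547$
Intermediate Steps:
$C{\left(S,V \right)} = - S$ ($C{\left(S,V \right)} = S \left(-1 + 0\right) = S \left(-1\right) = - S$)
$\frac{C{\left(-557,887 \right)}}{97147 - \left(188139 + 193960\right)} = \frac{\left(-1\right) \left(-557\right)}{97147 - \left(188139 + 193960\right)} = \frac{557}{97147 - 382099} = \frac{557}{-284952} = 557 \left(- \frac{1}{284952}\right) = - \frac{557}{284952}$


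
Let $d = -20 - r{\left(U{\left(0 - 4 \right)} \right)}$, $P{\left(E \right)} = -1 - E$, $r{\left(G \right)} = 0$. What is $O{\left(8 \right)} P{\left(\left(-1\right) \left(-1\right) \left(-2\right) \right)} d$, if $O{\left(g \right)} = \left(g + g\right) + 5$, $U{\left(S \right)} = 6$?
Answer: $-420$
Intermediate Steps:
$O{\left(g \right)} = 5 + 2 g$ ($O{\left(g \right)} = 2 g + 5 = 5 + 2 g$)
$d = -20$ ($d = -20 - 0 = -20 + 0 = -20$)
$O{\left(8 \right)} P{\left(\left(-1\right) \left(-1\right) \left(-2\right) \right)} d = \left(5 + 2 \cdot 8\right) \left(-1 - \left(-1\right) \left(-1\right) \left(-2\right)\right) \left(-20\right) = \left(5 + 16\right) \left(-1 - 1 \left(-2\right)\right) \left(-20\right) = 21 \left(-1 - -2\right) \left(-20\right) = 21 \left(-1 + 2\right) \left(-20\right) = 21 \cdot 1 \left(-20\right) = 21 \left(-20\right) = -420$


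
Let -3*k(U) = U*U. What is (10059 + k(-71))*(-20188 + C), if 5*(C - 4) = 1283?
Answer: -2504475632/15 ≈ -1.6696e+8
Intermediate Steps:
k(U) = -U**2/3 (k(U) = -U*U/3 = -U**2/3)
C = 1303/5 (C = 4 + (1/5)*1283 = 4 + 1283/5 = 1303/5 ≈ 260.60)
(10059 + k(-71))*(-20188 + C) = (10059 - 1/3*(-71)**2)*(-20188 + 1303/5) = (10059 - 1/3*5041)*(-99637/5) = (10059 - 5041/3)*(-99637/5) = (25136/3)*(-99637/5) = -2504475632/15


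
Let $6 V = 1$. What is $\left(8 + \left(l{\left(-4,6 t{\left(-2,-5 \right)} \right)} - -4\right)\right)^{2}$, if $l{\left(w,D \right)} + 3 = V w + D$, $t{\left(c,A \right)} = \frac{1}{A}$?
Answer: $\frac{11449}{225} \approx 50.884$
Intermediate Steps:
$V = \frac{1}{6}$ ($V = \frac{1}{6} \cdot 1 = \frac{1}{6} \approx 0.16667$)
$l{\left(w,D \right)} = -3 + D + \frac{w}{6}$ ($l{\left(w,D \right)} = -3 + \left(\frac{w}{6} + D\right) = -3 + \left(D + \frac{w}{6}\right) = -3 + D + \frac{w}{6}$)
$\left(8 + \left(l{\left(-4,6 t{\left(-2,-5 \right)} \right)} - -4\right)\right)^{2} = \left(8 + \left(\left(-3 + \frac{6}{-5} + \frac{1}{6} \left(-4\right)\right) - -4\right)\right)^{2} = \left(8 + \left(\left(-3 + 6 \left(- \frac{1}{5}\right) - \frac{2}{3}\right) + 4\right)\right)^{2} = \left(8 + \left(\left(-3 - \frac{6}{5} - \frac{2}{3}\right) + 4\right)\right)^{2} = \left(8 + \left(- \frac{73}{15} + 4\right)\right)^{2} = \left(8 - \frac{13}{15}\right)^{2} = \left(\frac{107}{15}\right)^{2} = \frac{11449}{225}$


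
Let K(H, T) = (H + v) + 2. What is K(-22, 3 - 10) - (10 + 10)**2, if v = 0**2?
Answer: -420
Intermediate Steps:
v = 0
K(H, T) = 2 + H (K(H, T) = (H + 0) + 2 = H + 2 = 2 + H)
K(-22, 3 - 10) - (10 + 10)**2 = (2 - 22) - (10 + 10)**2 = -20 - 1*20**2 = -20 - 1*400 = -20 - 400 = -420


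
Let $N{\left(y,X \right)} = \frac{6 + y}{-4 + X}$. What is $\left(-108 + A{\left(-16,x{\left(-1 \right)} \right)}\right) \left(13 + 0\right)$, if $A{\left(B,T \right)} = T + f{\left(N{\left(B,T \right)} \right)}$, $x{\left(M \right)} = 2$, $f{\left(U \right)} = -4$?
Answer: $-1430$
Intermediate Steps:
$N{\left(y,X \right)} = \frac{6 + y}{-4 + X}$
$A{\left(B,T \right)} = -4 + T$ ($A{\left(B,T \right)} = T - 4 = -4 + T$)
$\left(-108 + A{\left(-16,x{\left(-1 \right)} \right)}\right) \left(13 + 0\right) = \left(-108 + \left(-4 + 2\right)\right) \left(13 + 0\right) = \left(-108 - 2\right) 13 = \left(-110\right) 13 = -1430$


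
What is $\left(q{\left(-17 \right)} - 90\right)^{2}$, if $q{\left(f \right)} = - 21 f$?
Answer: $71289$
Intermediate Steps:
$\left(q{\left(-17 \right)} - 90\right)^{2} = \left(\left(-21\right) \left(-17\right) - 90\right)^{2} = \left(357 - 90\right)^{2} = 267^{2} = 71289$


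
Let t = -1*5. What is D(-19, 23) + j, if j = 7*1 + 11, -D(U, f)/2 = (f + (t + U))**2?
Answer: 16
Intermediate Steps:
t = -5
D(U, f) = -2*(-5 + U + f)**2 (D(U, f) = -2*(f + (-5 + U))**2 = -2*(-5 + U + f)**2)
j = 18 (j = 7 + 11 = 18)
D(-19, 23) + j = -2*(-5 - 19 + 23)**2 + 18 = -2*(-1)**2 + 18 = -2*1 + 18 = -2 + 18 = 16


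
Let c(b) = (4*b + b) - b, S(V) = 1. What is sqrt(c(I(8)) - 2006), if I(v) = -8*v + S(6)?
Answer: I*sqrt(2258) ≈ 47.518*I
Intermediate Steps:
I(v) = 1 - 8*v (I(v) = -8*v + 1 = 1 - 8*v)
c(b) = 4*b (c(b) = 5*b - b = 4*b)
sqrt(c(I(8)) - 2006) = sqrt(4*(1 - 8*8) - 2006) = sqrt(4*(1 - 64) - 2006) = sqrt(4*(-63) - 2006) = sqrt(-252 - 2006) = sqrt(-2258) = I*sqrt(2258)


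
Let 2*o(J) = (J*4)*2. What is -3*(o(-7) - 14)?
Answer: 126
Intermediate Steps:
o(J) = 4*J (o(J) = ((J*4)*2)/2 = ((4*J)*2)/2 = (8*J)/2 = 4*J)
-3*(o(-7) - 14) = -3*(4*(-7) - 14) = -3*(-28 - 14) = -3*(-42) = 126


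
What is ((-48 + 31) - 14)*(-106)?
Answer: 3286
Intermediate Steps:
((-48 + 31) - 14)*(-106) = (-17 - 14)*(-106) = -31*(-106) = 3286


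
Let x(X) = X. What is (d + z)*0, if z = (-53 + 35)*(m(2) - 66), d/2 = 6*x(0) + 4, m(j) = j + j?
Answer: 0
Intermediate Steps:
m(j) = 2*j
d = 8 (d = 2*(6*0 + 4) = 2*(0 + 4) = 2*4 = 8)
z = 1116 (z = (-53 + 35)*(2*2 - 66) = -18*(4 - 66) = -18*(-62) = 1116)
(d + z)*0 = (8 + 1116)*0 = 1124*0 = 0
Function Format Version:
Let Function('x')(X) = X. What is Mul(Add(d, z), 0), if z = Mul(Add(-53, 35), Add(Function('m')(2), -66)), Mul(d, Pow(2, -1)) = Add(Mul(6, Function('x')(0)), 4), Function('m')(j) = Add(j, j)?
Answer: 0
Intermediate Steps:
Function('m')(j) = Mul(2, j)
d = 8 (d = Mul(2, Add(Mul(6, 0), 4)) = Mul(2, Add(0, 4)) = Mul(2, 4) = 8)
z = 1116 (z = Mul(Add(-53, 35), Add(Mul(2, 2), -66)) = Mul(-18, Add(4, -66)) = Mul(-18, -62) = 1116)
Mul(Add(d, z), 0) = Mul(Add(8, 1116), 0) = Mul(1124, 0) = 0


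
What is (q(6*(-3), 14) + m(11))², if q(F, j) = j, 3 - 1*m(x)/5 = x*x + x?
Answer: 398161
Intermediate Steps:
m(x) = 15 - 5*x - 5*x² (m(x) = 15 - 5*(x*x + x) = 15 - 5*(x² + x) = 15 - 5*(x + x²) = 15 + (-5*x - 5*x²) = 15 - 5*x - 5*x²)
(q(6*(-3), 14) + m(11))² = (14 + (15 - 5*11 - 5*11²))² = (14 + (15 - 55 - 5*121))² = (14 + (15 - 55 - 605))² = (14 - 645)² = (-631)² = 398161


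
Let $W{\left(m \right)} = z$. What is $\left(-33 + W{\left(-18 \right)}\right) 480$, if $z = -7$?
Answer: $-19200$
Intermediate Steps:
$W{\left(m \right)} = -7$
$\left(-33 + W{\left(-18 \right)}\right) 480 = \left(-33 - 7\right) 480 = \left(-40\right) 480 = -19200$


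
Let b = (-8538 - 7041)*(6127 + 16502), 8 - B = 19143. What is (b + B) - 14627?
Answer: -352570953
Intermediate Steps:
B = -19135 (B = 8 - 1*19143 = 8 - 19143 = -19135)
b = -352537191 (b = -15579*22629 = -352537191)
(b + B) - 14627 = (-352537191 - 19135) - 14627 = -352556326 - 14627 = -352570953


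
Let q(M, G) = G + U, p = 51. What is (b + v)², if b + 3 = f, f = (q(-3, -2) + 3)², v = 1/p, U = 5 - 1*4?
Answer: 2704/2601 ≈ 1.0396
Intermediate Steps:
U = 1 (U = 5 - 4 = 1)
q(M, G) = 1 + G (q(M, G) = G + 1 = 1 + G)
v = 1/51 ≈ 0.019608
f = 4 (f = ((1 - 2) + 3)² = (-1 + 3)² = 2² = 4)
b = 1 (b = -3 + 4 = 1)
(b + v)² = (1 + 1/51)² = (52/51)² = 2704/2601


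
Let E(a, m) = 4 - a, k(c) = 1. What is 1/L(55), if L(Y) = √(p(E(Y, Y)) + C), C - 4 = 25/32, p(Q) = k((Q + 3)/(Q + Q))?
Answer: 4*√370/185 ≈ 0.41590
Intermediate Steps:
p(Q) = 1
C = 153/32 (C = 4 + 25/32 = 153/32 ≈ 4.7813)
L(Y) = √370/8 (L(Y) = √(1 + 153/32) = √(185/32) = √370/8)
1/L(55) = 1/(√370/8) = 4*√370/185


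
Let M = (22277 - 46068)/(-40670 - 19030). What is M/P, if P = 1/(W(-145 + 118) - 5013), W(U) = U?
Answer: -1998444/995 ≈ -2008.5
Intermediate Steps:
M = 23791/59700 (M = -23791/(-59700) = -23791*(-1/59700) = 23791/59700 ≈ 0.39851)
P = -1/5040 (P = 1/((-145 + 118) - 5013) = 1/(-27 - 5013) = 1/(-5040) = -1/5040 ≈ -0.00019841)
M/P = 23791/(59700*(-1/5040)) = (23791/59700)*(-5040) = -1998444/995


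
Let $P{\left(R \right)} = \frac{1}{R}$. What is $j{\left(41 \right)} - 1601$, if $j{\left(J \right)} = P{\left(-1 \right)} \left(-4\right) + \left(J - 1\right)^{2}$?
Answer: $3$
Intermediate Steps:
$j{\left(J \right)} = 4 + \left(-1 + J\right)^{2}$ ($j{\left(J \right)} = \frac{1}{-1} \left(-4\right) + \left(J - 1\right)^{2} = \left(-1\right) \left(-4\right) + \left(-1 + J\right)^{2} = 4 + \left(-1 + J\right)^{2}$)
$j{\left(41 \right)} - 1601 = \left(4 + \left(-1 + 41\right)^{2}\right) - 1601 = \left(4 + 40^{2}\right) - 1601 = \left(4 + 1600\right) - 1601 = 1604 - 1601 = 3$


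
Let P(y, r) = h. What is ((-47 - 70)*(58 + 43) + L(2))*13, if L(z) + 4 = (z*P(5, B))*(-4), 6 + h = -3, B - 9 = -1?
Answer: -152737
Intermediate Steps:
B = 8 (B = 9 - 1 = 8)
h = -9 (h = -6 - 3 = -9)
P(y, r) = -9
L(z) = -4 + 36*z (L(z) = -4 + (z*(-9))*(-4) = -4 - 9*z*(-4) = -4 + 36*z)
((-47 - 70)*(58 + 43) + L(2))*13 = ((-47 - 70)*(58 + 43) + (-4 + 36*2))*13 = (-117*101 + (-4 + 72))*13 = (-11817 + 68)*13 = -11749*13 = -152737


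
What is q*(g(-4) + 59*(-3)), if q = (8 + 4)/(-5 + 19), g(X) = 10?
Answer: -1002/7 ≈ -143.14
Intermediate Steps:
q = 6/7 (q = 12/14 = 12*(1/14) = 6/7 ≈ 0.85714)
q*(g(-4) + 59*(-3)) = 6*(10 + 59*(-3))/7 = 6*(10 - 177)/7 = (6/7)*(-167) = -1002/7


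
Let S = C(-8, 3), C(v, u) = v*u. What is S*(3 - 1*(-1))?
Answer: -96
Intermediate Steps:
C(v, u) = u*v
S = -24 (S = 3*(-8) = -24)
S*(3 - 1*(-1)) = -24*(3 - 1*(-1)) = -24*(3 + 1) = -24*4 = -96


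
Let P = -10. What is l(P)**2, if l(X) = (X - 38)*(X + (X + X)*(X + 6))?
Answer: 11289600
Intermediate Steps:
l(X) = (-38 + X)*(X + 2*X*(6 + X)) (l(X) = (-38 + X)*(X + (2*X)*(6 + X)) = (-38 + X)*(X + 2*X*(6 + X)))
l(P)**2 = (-10*(-494 - 63*(-10) + 2*(-10)**2))**2 = (-10*(-494 + 630 + 2*100))**2 = (-10*(-494 + 630 + 200))**2 = (-10*336)**2 = (-3360)**2 = 11289600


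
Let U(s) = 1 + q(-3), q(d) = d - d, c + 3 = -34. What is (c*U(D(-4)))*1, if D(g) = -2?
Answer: -37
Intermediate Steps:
c = -37 (c = -3 - 34 = -37)
q(d) = 0
U(s) = 1 (U(s) = 1 + 0 = 1)
(c*U(D(-4)))*1 = -37*1*1 = -37*1 = -37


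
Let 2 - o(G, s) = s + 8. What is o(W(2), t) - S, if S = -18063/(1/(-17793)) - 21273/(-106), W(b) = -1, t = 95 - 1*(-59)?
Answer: -34067903887/106 ≈ -3.2140e+8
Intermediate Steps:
t = 154 (t = 95 + 59 = 154)
o(G, s) = -6 - s (o(G, s) = 2 - (s + 8) = 2 - (8 + s) = 2 + (-8 - s) = -6 - s)
S = 34067886927/106 (S = -18063/(-1/17793) - 21273*(-1/106) = -18063*(-17793) + 21273/106 = 321394959 + 21273/106 = 34067886927/106 ≈ 3.2140e+8)
o(W(2), t) - S = (-6 - 1*154) - 1*34067886927/106 = (-6 - 154) - 34067886927/106 = -160 - 34067886927/106 = -34067903887/106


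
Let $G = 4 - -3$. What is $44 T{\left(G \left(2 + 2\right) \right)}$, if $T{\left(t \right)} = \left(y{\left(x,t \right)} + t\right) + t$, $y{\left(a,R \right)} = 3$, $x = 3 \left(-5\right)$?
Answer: $2596$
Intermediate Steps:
$x = -15$
$G = 7$ ($G = 4 + 3 = 7$)
$T{\left(t \right)} = 3 + 2 t$ ($T{\left(t \right)} = \left(3 + t\right) + t = 3 + 2 t$)
$44 T{\left(G \left(2 + 2\right) \right)} = 44 \left(3 + 2 \cdot 7 \left(2 + 2\right)\right) = 44 \left(3 + 2 \cdot 7 \cdot 4\right) = 44 \left(3 + 2 \cdot 28\right) = 44 \left(3 + 56\right) = 44 \cdot 59 = 2596$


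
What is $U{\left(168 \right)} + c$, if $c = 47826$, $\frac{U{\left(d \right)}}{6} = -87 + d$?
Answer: $48312$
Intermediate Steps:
$U{\left(d \right)} = -522 + 6 d$ ($U{\left(d \right)} = 6 \left(-87 + d\right) = -522 + 6 d$)
$U{\left(168 \right)} + c = \left(-522 + 6 \cdot 168\right) + 47826 = \left(-522 + 1008\right) + 47826 = 486 + 47826 = 48312$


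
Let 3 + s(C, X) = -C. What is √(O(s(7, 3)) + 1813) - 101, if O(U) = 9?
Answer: -101 + √1822 ≈ -58.315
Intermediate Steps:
s(C, X) = -3 - C
√(O(s(7, 3)) + 1813) - 101 = √(9 + 1813) - 101 = √1822 - 101 = -101 + √1822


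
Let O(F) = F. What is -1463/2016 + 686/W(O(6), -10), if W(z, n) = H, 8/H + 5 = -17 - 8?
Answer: -741089/288 ≈ -2573.2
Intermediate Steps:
H = -4/15 (H = 8/(-5 + (-17 - 8)) = 8/(-5 - 25) = 8/(-30) = 8*(-1/30) = -4/15 ≈ -0.26667)
W(z, n) = -4/15
-1463/2016 + 686/W(O(6), -10) = -1463/2016 + 686/(-4/15) = -1463*1/2016 + 686*(-15/4) = -209/288 - 5145/2 = -741089/288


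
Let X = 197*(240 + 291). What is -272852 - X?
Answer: -377459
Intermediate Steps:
X = 104607 (X = 197*531 = 104607)
-272852 - X = -272852 - 1*104607 = -272852 - 104607 = -377459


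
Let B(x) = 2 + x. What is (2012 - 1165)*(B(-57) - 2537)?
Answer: -2195424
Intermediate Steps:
(2012 - 1165)*(B(-57) - 2537) = (2012 - 1165)*((2 - 57) - 2537) = 847*(-55 - 2537) = 847*(-2592) = -2195424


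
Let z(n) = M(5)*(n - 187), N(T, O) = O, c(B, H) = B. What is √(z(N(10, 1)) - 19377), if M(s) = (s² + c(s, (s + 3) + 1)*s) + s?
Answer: I*√29607 ≈ 172.07*I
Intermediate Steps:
M(s) = s + 2*s² (M(s) = (s² + s*s) + s = (s² + s²) + s = 2*s² + s = s + 2*s²)
z(n) = -10285 + 55*n (z(n) = (5*(1 + 2*5))*(n - 187) = (5*(1 + 10))*(-187 + n) = (5*11)*(-187 + n) = 55*(-187 + n) = -10285 + 55*n)
√(z(N(10, 1)) - 19377) = √((-10285 + 55*1) - 19377) = √((-10285 + 55) - 19377) = √(-10230 - 19377) = √(-29607) = I*√29607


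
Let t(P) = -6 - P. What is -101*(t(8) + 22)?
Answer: -808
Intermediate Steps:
-101*(t(8) + 22) = -101*((-6 - 1*8) + 22) = -101*((-6 - 8) + 22) = -101*(-14 + 22) = -101*8 = -808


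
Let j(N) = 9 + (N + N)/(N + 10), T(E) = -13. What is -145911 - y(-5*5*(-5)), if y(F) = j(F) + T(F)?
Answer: -3939539/27 ≈ -1.4591e+5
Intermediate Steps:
j(N) = 9 + 2*N/(10 + N) (j(N) = 9 + (2*N)/(10 + N) = 9 + 2*N/(10 + N))
y(F) = -13 + (90 + 11*F)/(10 + F) (y(F) = (90 + 11*F)/(10 + F) - 13 = -13 + (90 + 11*F)/(10 + F))
-145911 - y(-5*5*(-5)) = -145911 - 2*(-20 - (-5*5)*(-5))/(10 - 5*5*(-5)) = -145911 - 2*(-20 - (-25)*(-5))/(10 - 25*(-5)) = -145911 - 2*(-20 - 1*125)/(10 + 125) = -145911 - 2*(-20 - 125)/135 = -145911 - 2*(-145)/135 = -145911 - 1*(-58/27) = -145911 + 58/27 = -3939539/27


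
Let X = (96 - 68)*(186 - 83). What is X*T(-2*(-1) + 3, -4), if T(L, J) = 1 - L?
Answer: -11536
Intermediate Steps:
X = 2884 (X = 28*103 = 2884)
X*T(-2*(-1) + 3, -4) = 2884*(1 - (-2*(-1) + 3)) = 2884*(1 - (2 + 3)) = 2884*(1 - 1*5) = 2884*(1 - 5) = 2884*(-4) = -11536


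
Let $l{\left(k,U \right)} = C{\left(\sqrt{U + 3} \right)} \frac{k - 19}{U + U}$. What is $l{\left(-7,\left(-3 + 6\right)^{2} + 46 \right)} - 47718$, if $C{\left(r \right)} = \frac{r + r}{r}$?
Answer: $- \frac{2624516}{55} \approx -47719.0$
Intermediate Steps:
$C{\left(r \right)} = 2$ ($C{\left(r \right)} = \frac{2 r}{r} = 2$)
$l{\left(k,U \right)} = \frac{-19 + k}{U}$ ($l{\left(k,U \right)} = 2 \frac{k - 19}{U + U} = 2 \frac{-19 + k}{2 U} = \frac{-19 + k}{U}$)
$l{\left(-7,\left(-3 + 6\right)^{2} + 46 \right)} - 47718 = \frac{-19 - 7}{\left(-3 + 6\right)^{2} + 46} - 47718 = \frac{1}{3^{2} + 46} \left(-26\right) - 47718 = \frac{1}{9 + 46} \left(-26\right) - 47718 = \frac{1}{55} \left(-26\right) - 47718 = - \frac{26}{55} - 47718 = - \frac{2624516}{55}$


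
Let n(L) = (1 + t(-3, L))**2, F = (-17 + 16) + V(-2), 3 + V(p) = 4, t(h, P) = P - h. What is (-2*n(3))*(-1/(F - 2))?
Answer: -49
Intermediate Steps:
V(p) = 1 (V(p) = -3 + 4 = 1)
F = 0 (F = (-17 + 16) + 1 = -1 + 1 = 0)
n(L) = (4 + L)**2 (n(L) = (1 + (L - 1*(-3)))**2 = (1 + (L + 3))**2 = (1 + (3 + L))**2 = (4 + L)**2)
(-2*n(3))*(-1/(F - 2)) = (-2*(4 + 3)**2)*(-1/(0 - 2)) = (-2*7**2)*(-1/(-2)) = (-2*49)*(-1*(-1/2)) = -98*1/2 = -49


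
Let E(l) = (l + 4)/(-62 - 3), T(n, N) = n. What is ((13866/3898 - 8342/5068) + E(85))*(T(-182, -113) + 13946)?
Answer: 1197338074722/160509895 ≈ 7459.6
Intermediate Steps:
E(l) = -4/65 - l/65 (E(l) = (4 + l)/(-65) = (4 + l)*(-1/65) = -4/65 - l/65)
((13866/3898 - 8342/5068) + E(85))*(T(-182, -113) + 13946) = ((13866/3898 - 8342/5068) + (-4/65 - 1/65*85))*(-182 + 13946) = ((13866*(1/3898) - 8342*1/5068) + (-4/65 - 17/13))*13764 = ((6933/1949 - 4171/2534) - 89/65)*13764 = (9438943/4938766 - 89/65)*13764 = (173981121/321019790)*13764 = 1197338074722/160509895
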